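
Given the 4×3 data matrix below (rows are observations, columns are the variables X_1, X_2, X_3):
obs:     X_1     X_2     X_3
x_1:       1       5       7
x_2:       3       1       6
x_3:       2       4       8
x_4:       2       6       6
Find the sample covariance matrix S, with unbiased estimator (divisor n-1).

Step 1 — column means:
  mean(X_1) = (1 + 3 + 2 + 2) / 4 = 8/4 = 2
  mean(X_2) = (5 + 1 + 4 + 6) / 4 = 16/4 = 4
  mean(X_3) = (7 + 6 + 8 + 6) / 4 = 27/4 = 6.75

Step 2 — sample covariance S[i,j] = (1/(n-1)) · Σ_k (x_{k,i} - mean_i) · (x_{k,j} - mean_j), with n-1 = 3.
  S[X_1,X_1] = ((-1)·(-1) + (1)·(1) + (0)·(0) + (0)·(0)) / 3 = 2/3 = 0.6667
  S[X_1,X_2] = ((-1)·(1) + (1)·(-3) + (0)·(0) + (0)·(2)) / 3 = -4/3 = -1.3333
  S[X_1,X_3] = ((-1)·(0.25) + (1)·(-0.75) + (0)·(1.25) + (0)·(-0.75)) / 3 = -1/3 = -0.3333
  S[X_2,X_2] = ((1)·(1) + (-3)·(-3) + (0)·(0) + (2)·(2)) / 3 = 14/3 = 4.6667
  S[X_2,X_3] = ((1)·(0.25) + (-3)·(-0.75) + (0)·(1.25) + (2)·(-0.75)) / 3 = 1/3 = 0.3333
  S[X_3,X_3] = ((0.25)·(0.25) + (-0.75)·(-0.75) + (1.25)·(1.25) + (-0.75)·(-0.75)) / 3 = 2.75/3 = 0.9167

S is symmetric (S[j,i] = S[i,j]). Assembling:

S = [[0.6667, -1.3333, -0.3333],
 [-1.3333, 4.6667, 0.3333],
 [-0.3333, 0.3333, 0.9167]]


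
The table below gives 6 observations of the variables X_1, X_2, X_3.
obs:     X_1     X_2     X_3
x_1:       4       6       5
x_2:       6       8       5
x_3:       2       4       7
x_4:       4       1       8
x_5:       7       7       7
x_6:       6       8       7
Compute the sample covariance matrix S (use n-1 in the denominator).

Step 1 — column means:
  mean(X_1) = (4 + 6 + 2 + 4 + 7 + 6) / 6 = 29/6 = 4.8333
  mean(X_2) = (6 + 8 + 4 + 1 + 7 + 8) / 6 = 34/6 = 5.6667
  mean(X_3) = (5 + 5 + 7 + 8 + 7 + 7) / 6 = 39/6 = 6.5

Step 2 — sample covariance S[i,j] = (1/(n-1)) · Σ_k (x_{k,i} - mean_i) · (x_{k,j} - mean_j), with n-1 = 5.
  S[X_1,X_1] = ((-0.8333)·(-0.8333) + (1.1667)·(1.1667) + (-2.8333)·(-2.8333) + (-0.8333)·(-0.8333) + (2.1667)·(2.1667) + (1.1667)·(1.1667)) / 5 = 16.8333/5 = 3.3667
  S[X_1,X_2] = ((-0.8333)·(0.3333) + (1.1667)·(2.3333) + (-2.8333)·(-1.6667) + (-0.8333)·(-4.6667) + (2.1667)·(1.3333) + (1.1667)·(2.3333)) / 5 = 16.6667/5 = 3.3333
  S[X_1,X_3] = ((-0.8333)·(-1.5) + (1.1667)·(-1.5) + (-2.8333)·(0.5) + (-0.8333)·(1.5) + (2.1667)·(0.5) + (1.1667)·(0.5)) / 5 = -1.5/5 = -0.3
  S[X_2,X_2] = ((0.3333)·(0.3333) + (2.3333)·(2.3333) + (-1.6667)·(-1.6667) + (-4.6667)·(-4.6667) + (1.3333)·(1.3333) + (2.3333)·(2.3333)) / 5 = 37.3333/5 = 7.4667
  S[X_2,X_3] = ((0.3333)·(-1.5) + (2.3333)·(-1.5) + (-1.6667)·(0.5) + (-4.6667)·(1.5) + (1.3333)·(0.5) + (2.3333)·(0.5)) / 5 = -10/5 = -2
  S[X_3,X_3] = ((-1.5)·(-1.5) + (-1.5)·(-1.5) + (0.5)·(0.5) + (1.5)·(1.5) + (0.5)·(0.5) + (0.5)·(0.5)) / 5 = 7.5/5 = 1.5

S is symmetric (S[j,i] = S[i,j]). Assembling:

S = [[3.3667, 3.3333, -0.3],
 [3.3333, 7.4667, -2],
 [-0.3, -2, 1.5]]


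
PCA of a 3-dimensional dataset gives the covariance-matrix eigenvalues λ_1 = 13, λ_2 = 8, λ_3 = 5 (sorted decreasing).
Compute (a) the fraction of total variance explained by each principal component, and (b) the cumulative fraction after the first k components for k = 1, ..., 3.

Step 1 — total variance = trace(Sigma) = Σ λ_i = 13 + 8 + 5 = 26.

Step 2 — fraction explained by component i = λ_i / Σ λ:
  PC1: 13/26 = 0.5
  PC2: 8/26 = 0.3077
  PC3: 5/26 = 0.1923

Step 3 — cumulative fraction after k components = (λ_1 + ... + λ_k) / Σ λ:
  k = 1: 13/26 = 0.5
  k = 2: (13 + 8)/26 = 21/26 = 0.8077
  k = 3: (13 + 8 + 5)/26 = 26/26 = 1

Summary (fraction, with percent):

explained: PC1 0.5 (50%), PC2 0.3077 (30.77%), PC3 0.1923 (19.23%);  cumulative: 0.5, 0.8077, 1


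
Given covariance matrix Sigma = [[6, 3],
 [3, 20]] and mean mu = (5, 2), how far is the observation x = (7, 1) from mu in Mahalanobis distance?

Step 1 — centre the observation: (x - mu) = (2, -1).

Step 2 — invert Sigma. det(Sigma) = 6·20 - (3)² = 111.
  Sigma^{-1} = (1/det) · [[d, -b], [-b, a]] = [[0.1802, -0.027],
 [-0.027, 0.0541]].

Step 3 — form the quadratic (x - mu)^T · Sigma^{-1} · (x - mu):
  Sigma^{-1} · (x - mu) = (0.3874, -0.1081).
  (x - mu)^T · [Sigma^{-1} · (x - mu)] = (2)·(0.3874) + (-1)·(-0.1081) = 0.8829.

Step 4 — take square root: d = √(0.8829) ≈ 0.9396.

d(x, mu) = √(0.8829) ≈ 0.9396


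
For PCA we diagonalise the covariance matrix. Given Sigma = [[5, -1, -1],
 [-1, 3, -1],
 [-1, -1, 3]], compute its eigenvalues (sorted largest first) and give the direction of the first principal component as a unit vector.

Step 1 — characteristic polynomial p(λ) = det(λI - Sigma) = λ³ - tr·λ² + c_1·λ - det, where tr = trace, c_1 = sum of the principal 2×2 minors, det = det(Sigma):
  tr = 5 + 3 + 3 = 11,
  c_1 = (5·3 - (-1)²) + (5·3 - (-1)²) + (3·3 - (-1)²) = 14 + 14 + 8 = 36,
  det = 5·(3·3 - (-1)²) - (-1)·((-1)·3 - (-1)·(-1)) + (-1)·((-1)·(-1) - 3·(-1)) = 5·(8) - (-1)·(-4) + (-1)·(4) = 32.
  So p(λ) = λ³ - 11λ² + 36λ - 32.
Step 2 — look for an integer root (rational root theorem: any rational root is an integer divisor of 32). Testing λ = 4:
  p(4) = 64 - 176 + 144 - 32 = 0  ✓
  Dividing out (λ - 4): p(λ) = (λ - 4)(λ² - 7λ + 8).
Step 3 — remaining eigenvalues from the quadratic λ² - 7λ + 8 = 0:
  Δ = 7² - 4·8 = 49 - 32 = 17,  λ = (7 ± √17)/2 = (7 ± 4.1231)/2 ≈ 5.5616 or 1.4384.
  Sorted: λ_1 = 5.5616,  λ_2 = 4,  λ_3 = 1.4384  (check: sum = 11 = tr ✓).

Step 4 — unit eigenvector for λ_1 ≈ 5.5616: v spans the null space of (Sigma - λ_1 I), whose rows are
  r_1 = (-0.5616, -1, -1),  r_2 = (-1, -2.5616, -1),  r_3 = (-1, -1, -2.5616).
  v is orthogonal to every row, so take v ∝ r_1 × r_2 = ((-1)·(-1) - (-1)·(-2.5616), (-1)·(-1) - (-0.5616)·(-1), (-0.5616)·(-2.5616) - (-1)·(-1)) ≈ (-1.5616, 0.4384, 0.4384).
  Rescale (multiply by -1 so the first nonzero entry is positive): u = (1.5616, -0.4384, -0.4384).
  ||u|| = √((1.5616)² + (-0.4384)² + (-0.4384)²) = √(2.8229) ≈ 1.6802,  v_1 = u/||u|| ≈ (0.9294, -0.261, -0.261) (||v_1|| = 1).

λ_1 = 5.5616,  λ_2 = 4,  λ_3 = 1.4384;  v_1 ≈ (0.9294, -0.261, -0.261)


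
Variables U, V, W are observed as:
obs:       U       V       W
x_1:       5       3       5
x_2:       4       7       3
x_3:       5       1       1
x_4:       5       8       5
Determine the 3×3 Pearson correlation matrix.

Step 1 — column means:
  mean(U) = (5 + 4 + 5 + 5) / 4 = 19/4 = 4.75
  mean(V) = (3 + 7 + 1 + 8) / 4 = 19/4 = 4.75
  mean(W) = (5 + 3 + 1 + 5) / 4 = 14/4 = 3.5

Step 2 — sample variances and covariances s[i,j] = (1/(n-1)) · Σ_k (x_{k,i} - mean_i) · (x_{k,j} - mean_j), with n-1 = 3:
  s[U,U] = ((0.25)·(0.25) + (-0.75)·(-0.75) + (0.25)·(0.25) + (0.25)·(0.25)) / 3 = 0.75/3 = 0.25
  s[U,V] = ((0.25)·(-1.75) + (-0.75)·(2.25) + (0.25)·(-3.75) + (0.25)·(3.25)) / 3 = -2.25/3 = -0.75
  s[U,W] = ((0.25)·(1.5) + (-0.75)·(-0.5) + (0.25)·(-2.5) + (0.25)·(1.5)) / 3 = 0.5/3 = 0.1667
  s[V,V] = ((-1.75)·(-1.75) + (2.25)·(2.25) + (-3.75)·(-3.75) + (3.25)·(3.25)) / 3 = 32.75/3 = 10.9167
  s[V,W] = ((-1.75)·(1.5) + (2.25)·(-0.5) + (-3.75)·(-2.5) + (3.25)·(1.5)) / 3 = 10.5/3 = 3.5
  s[W,W] = ((1.5)·(1.5) + (-0.5)·(-0.5) + (-2.5)·(-2.5) + (1.5)·(1.5)) / 3 = 11/3 = 3.6667
  Sample standard deviations s_i = √(s[i,i]):
  s(U) = √(0.25) = 0.5
  s(V) = √(10.9167) = 3.304
  s(W) = √(3.6667) = 1.9149

Step 3 — r_{ij} = s_{ij} / (s_i · s_j):
  r[U,U] = 1 (diagonal).
  r[U,V] = -0.75 / (0.5 · 3.304) = -0.75 / 1.652 = -0.454
  r[U,W] = 0.1667 / (0.5 · 1.9149) = 0.1667 / 0.9574 = 0.1741
  r[V,V] = 1 (diagonal).
  r[V,W] = 3.5 / (3.304 · 1.9149) = 3.5 / 6.3268 = 0.5532
  r[W,W] = 1 (diagonal).

R is symmetric with unit diagonal. Assembling:

R = [[1, -0.454, 0.1741],
 [-0.454, 1, 0.5532],
 [0.1741, 0.5532, 1]]


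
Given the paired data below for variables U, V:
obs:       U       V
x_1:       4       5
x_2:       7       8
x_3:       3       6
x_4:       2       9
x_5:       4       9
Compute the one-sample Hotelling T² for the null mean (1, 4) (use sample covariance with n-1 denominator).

Step 1 — sample mean vector:
  mean(U) = (4 + 7 + 3 + 2 + 4) / 5 = 20/5 = 4
  mean(V) = (5 + 8 + 6 + 9 + 9) / 5 = 37/5 = 7.4
  x̄ = (4, 7.4),  deviation x̄ - mu_0 = (4, 7.4) - (1, 4) = (3, 3.4).

Step 2 — sample covariance matrix, S[i,j] = (1/(n-1)) · Σ_k (x_{k,i} - mean_i) · (x_{k,j} - mean_j), divisor n-1 = 4:
  S[U,U] = ((0)·(0) + (3)·(3) + (-1)·(-1) + (-2)·(-2) + (0)·(0)) / 4 = 14/4 = 3.5
  S[U,V] = ((0)·(-2.4) + (3)·(0.6) + (-1)·(-1.4) + (-2)·(1.6) + (0)·(1.6)) / 4 = 0/4 = 0
  S[V,V] = ((-2.4)·(-2.4) + (0.6)·(0.6) + (-1.4)·(-1.4) + (1.6)·(1.6) + (1.6)·(1.6)) / 4 = 13.2/4 = 3.3
  S = [[3.5, 0],
 [0, 3.3]].

Step 3 — invert S. det(S) = 3.5·3.3 - (0)² = 11.55.
  S^{-1} = (1/det) · [[d, -b], [-b, a]] = [[0.2857, 0],
 [0, 0.303]].

Step 4 — quadratic form (x̄ - mu_0)^T · S^{-1} · (x̄ - mu_0):
  S^{-1} · (x̄ - mu_0) = (0.8571, 1.0303),
  (x̄ - mu_0)^T · [...] = (3)·(0.8571) + (3.4)·(1.0303) = 6.0745.

Step 5 — scale by n: T² = 5 · 6.0745 = 30.3723.

T² ≈ 30.3723


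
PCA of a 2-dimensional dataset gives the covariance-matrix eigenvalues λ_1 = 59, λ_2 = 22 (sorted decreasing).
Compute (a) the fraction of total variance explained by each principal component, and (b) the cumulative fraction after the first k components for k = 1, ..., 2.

Step 1 — total variance = trace(Sigma) = Σ λ_i = 59 + 22 = 81.

Step 2 — fraction explained by component i = λ_i / Σ λ:
  PC1: 59/81 = 0.7284
  PC2: 22/81 = 0.2716

Step 3 — cumulative fraction after k components = (λ_1 + ... + λ_k) / Σ λ:
  k = 1: 59/81 = 0.7284
  k = 2: (59 + 22)/81 = 81/81 = 1

Summary (fraction, with percent):

explained: PC1 0.7284 (72.84%), PC2 0.2716 (27.16%);  cumulative: 0.7284, 1


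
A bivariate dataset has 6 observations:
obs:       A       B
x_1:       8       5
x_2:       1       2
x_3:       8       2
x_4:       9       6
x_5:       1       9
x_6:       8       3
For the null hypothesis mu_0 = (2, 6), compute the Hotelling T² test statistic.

Step 1 — sample mean vector:
  mean(A) = (8 + 1 + 8 + 9 + 1 + 8) / 6 = 35/6 = 5.8333
  mean(B) = (5 + 2 + 2 + 6 + 9 + 3) / 6 = 27/6 = 4.5
  x̄ = (5.8333, 4.5),  deviation x̄ - mu_0 = (5.8333, 4.5) - (2, 6) = (3.8333, -1.5).

Step 2 — sample covariance matrix, S[i,j] = (1/(n-1)) · Σ_k (x_{k,i} - mean_i) · (x_{k,j} - mean_j), divisor n-1 = 5:
  S[A,A] = ((2.1667)·(2.1667) + (-4.8333)·(-4.8333) + (2.1667)·(2.1667) + (3.1667)·(3.1667) + (-4.8333)·(-4.8333) + (2.1667)·(2.1667)) / 5 = 70.8333/5 = 14.1667
  S[A,B] = ((2.1667)·(0.5) + (-4.8333)·(-2.5) + (2.1667)·(-2.5) + (3.1667)·(1.5) + (-4.8333)·(4.5) + (2.1667)·(-1.5)) / 5 = -12.5/5 = -2.5
  S[B,B] = ((0.5)·(0.5) + (-2.5)·(-2.5) + (-2.5)·(-2.5) + (1.5)·(1.5) + (4.5)·(4.5) + (-1.5)·(-1.5)) / 5 = 37.5/5 = 7.5
  S = [[14.1667, -2.5],
 [-2.5, 7.5]].

Step 3 — invert S. det(S) = 14.1667·7.5 - (-2.5)² = 100.
  S^{-1} = (1/det) · [[d, -b], [-b, a]] = [[0.075, 0.025],
 [0.025, 0.1417]].

Step 4 — quadratic form (x̄ - mu_0)^T · S^{-1} · (x̄ - mu_0):
  S^{-1} · (x̄ - mu_0) = (0.25, -0.1167),
  (x̄ - mu_0)^T · [...] = (3.8333)·(0.25) + (-1.5)·(-0.1167) = 1.1333.

Step 5 — scale by n: T² = 6 · 1.1333 = 6.8.

T² ≈ 6.8


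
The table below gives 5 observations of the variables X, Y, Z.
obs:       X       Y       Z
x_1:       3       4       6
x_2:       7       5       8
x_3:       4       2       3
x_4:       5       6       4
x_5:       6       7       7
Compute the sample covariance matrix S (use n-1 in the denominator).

Step 1 — column means:
  mean(X) = (3 + 7 + 4 + 5 + 6) / 5 = 25/5 = 5
  mean(Y) = (4 + 5 + 2 + 6 + 7) / 5 = 24/5 = 4.8
  mean(Z) = (6 + 8 + 3 + 4 + 7) / 5 = 28/5 = 5.6

Step 2 — sample covariance S[i,j] = (1/(n-1)) · Σ_k (x_{k,i} - mean_i) · (x_{k,j} - mean_j), with n-1 = 4.
  S[X,X] = ((-2)·(-2) + (2)·(2) + (-1)·(-1) + (0)·(0) + (1)·(1)) / 4 = 10/4 = 2.5
  S[X,Y] = ((-2)·(-0.8) + (2)·(0.2) + (-1)·(-2.8) + (0)·(1.2) + (1)·(2.2)) / 4 = 7/4 = 1.75
  S[X,Z] = ((-2)·(0.4) + (2)·(2.4) + (-1)·(-2.6) + (0)·(-1.6) + (1)·(1.4)) / 4 = 8/4 = 2
  S[Y,Y] = ((-0.8)·(-0.8) + (0.2)·(0.2) + (-2.8)·(-2.8) + (1.2)·(1.2) + (2.2)·(2.2)) / 4 = 14.8/4 = 3.7
  S[Y,Z] = ((-0.8)·(0.4) + (0.2)·(2.4) + (-2.8)·(-2.6) + (1.2)·(-1.6) + (2.2)·(1.4)) / 4 = 8.6/4 = 2.15
  S[Z,Z] = ((0.4)·(0.4) + (2.4)·(2.4) + (-2.6)·(-2.6) + (-1.6)·(-1.6) + (1.4)·(1.4)) / 4 = 17.2/4 = 4.3

S is symmetric (S[j,i] = S[i,j]). Assembling:

S = [[2.5, 1.75, 2],
 [1.75, 3.7, 2.15],
 [2, 2.15, 4.3]]


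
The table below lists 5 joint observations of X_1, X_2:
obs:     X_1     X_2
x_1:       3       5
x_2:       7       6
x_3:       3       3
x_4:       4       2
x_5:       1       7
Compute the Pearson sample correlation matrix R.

Step 1 — column means:
  mean(X_1) = (3 + 7 + 3 + 4 + 1) / 5 = 18/5 = 3.6
  mean(X_2) = (5 + 6 + 3 + 2 + 7) / 5 = 23/5 = 4.6

Step 2 — sample variances and covariances s[i,j] = (1/(n-1)) · Σ_k (x_{k,i} - mean_i) · (x_{k,j} - mean_j), with n-1 = 4:
  s[X_1,X_1] = ((-0.6)·(-0.6) + (3.4)·(3.4) + (-0.6)·(-0.6) + (0.4)·(0.4) + (-2.6)·(-2.6)) / 4 = 19.2/4 = 4.8
  s[X_1,X_2] = ((-0.6)·(0.4) + (3.4)·(1.4) + (-0.6)·(-1.6) + (0.4)·(-2.6) + (-2.6)·(2.4)) / 4 = -1.8/4 = -0.45
  s[X_2,X_2] = ((0.4)·(0.4) + (1.4)·(1.4) + (-1.6)·(-1.6) + (-2.6)·(-2.6) + (2.4)·(2.4)) / 4 = 17.2/4 = 4.3
  Sample standard deviations s_i = √(s[i,i]):
  s(X_1) = √(4.8) = 2.1909
  s(X_2) = √(4.3) = 2.0736

Step 3 — r_{ij} = s_{ij} / (s_i · s_j):
  r[X_1,X_1] = 1 (diagonal).
  r[X_1,X_2] = -0.45 / (2.1909 · 2.0736) = -0.45 / 4.5431 = -0.0991
  r[X_2,X_2] = 1 (diagonal).

R is symmetric with unit diagonal. Assembling:

R = [[1, -0.0991],
 [-0.0991, 1]]


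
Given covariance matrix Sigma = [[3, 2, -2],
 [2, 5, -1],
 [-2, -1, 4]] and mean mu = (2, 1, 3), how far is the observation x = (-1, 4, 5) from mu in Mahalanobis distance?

Step 1 — centre the observation: (x - mu) = (-3, 3, 2).

Step 2 — invert Sigma (cofactor / det for 3×3, or solve directly):
  Sigma^{-1} = [[0.6552, -0.2069, 0.2759],
 [-0.2069, 0.2759, -0.0345],
 [0.2759, -0.0345, 0.3793]].

Step 3 — form the quadratic (x - mu)^T · Sigma^{-1} · (x - mu):
  Sigma^{-1} · (x - mu) = (-2.0345, 1.3793, -0.1724).
  (x - mu)^T · [Sigma^{-1} · (x - mu)] = (-3)·(-2.0345) + (3)·(1.3793) + (2)·(-0.1724) = 9.8966.

Step 4 — take square root: d = √(9.8966) ≈ 3.1459.

d(x, mu) = √(9.8966) ≈ 3.1459


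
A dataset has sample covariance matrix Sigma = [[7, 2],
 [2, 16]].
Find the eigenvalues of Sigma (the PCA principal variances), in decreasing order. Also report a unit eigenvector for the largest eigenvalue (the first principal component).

Step 1 — characteristic polynomial of 2×2 Sigma:
  det(Sigma - λI) = λ² - trace · λ + det = 0.
  trace = 7 + 16 = 23, det = 7·16 - (2)² = 108.
Step 2 — discriminant:
  Δ = trace² - 4·det = 529 - 432 = 97.
Step 3 — eigenvalues:
  λ = (trace ± √Δ)/2 = (23 ± 9.8489)/2,
  λ_1 = 16.4244,  λ_2 = 6.5756.

Step 4 — unit eigenvector for λ_1: solve (Sigma - λ_1 I)v = 0. First row:
  (7 - 16.4244)·v_x + (2)·v_y = 0, i.e. (-9.4244)·v_x + (2)·v_y = 0,
  so v ∝ (b, λ_1 - a) = (2, 9.4244) = u.
  ||u|| = √((2)² + (9.4244)²) = √(92.8199) ≈ 9.6343,
  v_1 = u/||u|| ≈ (0.2076, 0.9782) (||v_1|| = 1).

λ_1 = 16.4244,  λ_2 = 6.5756;  v_1 ≈ (0.2076, 0.9782)


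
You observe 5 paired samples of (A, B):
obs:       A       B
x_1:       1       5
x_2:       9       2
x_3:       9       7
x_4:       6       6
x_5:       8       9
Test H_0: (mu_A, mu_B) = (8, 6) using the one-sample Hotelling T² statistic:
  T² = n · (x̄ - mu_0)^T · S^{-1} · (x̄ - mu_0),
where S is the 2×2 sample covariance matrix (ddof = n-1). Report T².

Step 1 — sample mean vector:
  mean(A) = (1 + 9 + 9 + 6 + 8) / 5 = 33/5 = 6.6
  mean(B) = (5 + 2 + 7 + 6 + 9) / 5 = 29/5 = 5.8
  x̄ = (6.6, 5.8),  deviation x̄ - mu_0 = (6.6, 5.8) - (8, 6) = (-1.4, -0.2).

Step 2 — sample covariance matrix, S[i,j] = (1/(n-1)) · Σ_k (x_{k,i} - mean_i) · (x_{k,j} - mean_j), divisor n-1 = 4:
  S[A,A] = ((-5.6)·(-5.6) + (2.4)·(2.4) + (2.4)·(2.4) + (-0.6)·(-0.6) + (1.4)·(1.4)) / 4 = 45.2/4 = 11.3
  S[A,B] = ((-5.6)·(-0.8) + (2.4)·(-3.8) + (2.4)·(1.2) + (-0.6)·(0.2) + (1.4)·(3.2)) / 4 = 2.6/4 = 0.65
  S[B,B] = ((-0.8)·(-0.8) + (-3.8)·(-3.8) + (1.2)·(1.2) + (0.2)·(0.2) + (3.2)·(3.2)) / 4 = 26.8/4 = 6.7
  S = [[11.3, 0.65],
 [0.65, 6.7]].

Step 3 — invert S. det(S) = 11.3·6.7 - (0.65)² = 75.2875.
  S^{-1} = (1/det) · [[d, -b], [-b, a]] = [[0.089, -0.0086],
 [-0.0086, 0.1501]].

Step 4 — quadratic form (x̄ - mu_0)^T · S^{-1} · (x̄ - mu_0):
  S^{-1} · (x̄ - mu_0) = (-0.1229, -0.0179),
  (x̄ - mu_0)^T · [...] = (-1.4)·(-0.1229) + (-0.2)·(-0.0179) = 0.1756.

Step 5 — scale by n: T² = 5 · 0.1756 = 0.878.

T² ≈ 0.878


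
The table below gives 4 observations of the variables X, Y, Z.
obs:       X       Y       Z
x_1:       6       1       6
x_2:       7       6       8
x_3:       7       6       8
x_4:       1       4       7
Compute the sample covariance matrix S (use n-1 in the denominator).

Step 1 — column means:
  mean(X) = (6 + 7 + 7 + 1) / 4 = 21/4 = 5.25
  mean(Y) = (1 + 6 + 6 + 4) / 4 = 17/4 = 4.25
  mean(Z) = (6 + 8 + 8 + 7) / 4 = 29/4 = 7.25

Step 2 — sample covariance S[i,j] = (1/(n-1)) · Σ_k (x_{k,i} - mean_i) · (x_{k,j} - mean_j), with n-1 = 3.
  S[X,X] = ((0.75)·(0.75) + (1.75)·(1.75) + (1.75)·(1.75) + (-4.25)·(-4.25)) / 3 = 24.75/3 = 8.25
  S[X,Y] = ((0.75)·(-3.25) + (1.75)·(1.75) + (1.75)·(1.75) + (-4.25)·(-0.25)) / 3 = 4.75/3 = 1.5833
  S[X,Z] = ((0.75)·(-1.25) + (1.75)·(0.75) + (1.75)·(0.75) + (-4.25)·(-0.25)) / 3 = 2.75/3 = 0.9167
  S[Y,Y] = ((-3.25)·(-3.25) + (1.75)·(1.75) + (1.75)·(1.75) + (-0.25)·(-0.25)) / 3 = 16.75/3 = 5.5833
  S[Y,Z] = ((-3.25)·(-1.25) + (1.75)·(0.75) + (1.75)·(0.75) + (-0.25)·(-0.25)) / 3 = 6.75/3 = 2.25
  S[Z,Z] = ((-1.25)·(-1.25) + (0.75)·(0.75) + (0.75)·(0.75) + (-0.25)·(-0.25)) / 3 = 2.75/3 = 0.9167

S is symmetric (S[j,i] = S[i,j]). Assembling:

S = [[8.25, 1.5833, 0.9167],
 [1.5833, 5.5833, 2.25],
 [0.9167, 2.25, 0.9167]]


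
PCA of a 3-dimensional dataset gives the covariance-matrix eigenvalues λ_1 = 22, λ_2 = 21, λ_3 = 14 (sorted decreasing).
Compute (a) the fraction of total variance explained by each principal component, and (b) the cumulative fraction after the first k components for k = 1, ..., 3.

Step 1 — total variance = trace(Sigma) = Σ λ_i = 22 + 21 + 14 = 57.

Step 2 — fraction explained by component i = λ_i / Σ λ:
  PC1: 22/57 = 0.386
  PC2: 21/57 = 0.3684
  PC3: 14/57 = 0.2456

Step 3 — cumulative fraction after k components = (λ_1 + ... + λ_k) / Σ λ:
  k = 1: 22/57 = 0.386
  k = 2: (22 + 21)/57 = 43/57 = 0.7544
  k = 3: (22 + 21 + 14)/57 = 57/57 = 1

Summary (fraction, with percent):

explained: PC1 0.386 (38.6%), PC2 0.3684 (36.84%), PC3 0.2456 (24.56%);  cumulative: 0.386, 0.7544, 1


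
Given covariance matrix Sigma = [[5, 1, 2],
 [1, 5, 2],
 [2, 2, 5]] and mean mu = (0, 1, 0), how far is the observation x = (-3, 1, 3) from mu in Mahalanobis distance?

Step 1 — centre the observation: (x - mu) = (-3, 0, 3).

Step 2 — invert Sigma (cofactor / det for 3×3, or solve directly):
  Sigma^{-1} = [[0.2386, -0.0114, -0.0909],
 [-0.0114, 0.2386, -0.0909],
 [-0.0909, -0.0909, 0.2727]].

Step 3 — form the quadratic (x - mu)^T · Sigma^{-1} · (x - mu):
  Sigma^{-1} · (x - mu) = (-0.9886, -0.2386, 1.0909).
  (x - mu)^T · [Sigma^{-1} · (x - mu)] = (-3)·(-0.9886) + (0)·(-0.2386) + (3)·(1.0909) = 6.2386.

Step 4 — take square root: d = √(6.2386) ≈ 2.4977.

d(x, mu) = √(6.2386) ≈ 2.4977


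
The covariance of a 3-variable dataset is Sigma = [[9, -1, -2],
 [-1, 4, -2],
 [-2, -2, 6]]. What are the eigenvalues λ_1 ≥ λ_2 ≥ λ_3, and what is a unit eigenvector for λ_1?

Step 1 — characteristic polynomial p(λ) = det(λI - Sigma) = λ³ - tr·λ² + c_1·λ - det, where tr = trace, c_1 = sum of the principal 2×2 minors, det = det(Sigma):
  tr = 9 + 4 + 6 = 19,
  c_1 = (9·4 - (-1)²) + (9·6 - (-2)²) + (4·6 - (-2)²) = 35 + 50 + 20 = 105,
  det = 9·(4·6 - (-2)²) - (-1)·((-1)·6 - (-2)·(-2)) + (-2)·((-1)·(-2) - 4·(-2)) = 9·(20) - (-1)·(-10) + (-2)·(10) = 150.
  So p(λ) = λ³ - 19λ² + 105λ - 150.
Step 2 — look for an integer root (rational root theorem: any rational root is an integer divisor of 150). Testing λ = 10:
  p(10) = 1000 - 1900 + 1050 - 150 = 0  ✓
  Dividing out (λ - 10): p(λ) = (λ - 10)(λ² - 9λ + 15).
Step 3 — remaining eigenvalues from the quadratic λ² - 9λ + 15 = 0:
  Δ = 9² - 4·15 = 81 - 60 = 21,  λ = (9 ± √21)/2 = (9 ± 4.5826)/2 ≈ 6.7913 or 2.2087.
  Sorted: λ_1 = 10,  λ_2 = 6.7913,  λ_3 = 2.2087  (check: sum = 19 = tr ✓).

Step 4 — unit eigenvector for λ_1 = 10: v spans the null space of (Sigma - λ_1 I), whose rows are
  r_1 = (-1, -1, -2),  r_2 = (-1, -6, -2),  r_3 = (-2, -2, -4).
  v is orthogonal to every row, so take v ∝ r_1 × r_2 = ((-1)·(-2) - (-2)·(-6), (-2)·(-1) - (-1)·(-2), (-1)·(-6) - (-1)·(-1)) = (-10, 0, 5).
  Rescale (divide by 5; multiply by -1 so the first nonzero entry is positive): u = (2, 0, -1).
  ||u|| = √((2)² + (0)² + (-1)²) = √(5) ≈ 2.2361,  v_1 = u/||u|| ≈ (0.8944, 0, -0.4472) (||v_1|| = 1).

λ_1 = 10,  λ_2 = 6.7913,  λ_3 = 2.2087;  v_1 ≈ (0.8944, 0, -0.4472)


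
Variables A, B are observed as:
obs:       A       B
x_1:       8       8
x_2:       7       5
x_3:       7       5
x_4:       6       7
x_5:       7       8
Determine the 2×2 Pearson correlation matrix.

Step 1 — column means:
  mean(A) = (8 + 7 + 7 + 6 + 7) / 5 = 35/5 = 7
  mean(B) = (8 + 5 + 5 + 7 + 8) / 5 = 33/5 = 6.6

Step 2 — sample variances and covariances s[i,j] = (1/(n-1)) · Σ_k (x_{k,i} - mean_i) · (x_{k,j} - mean_j), with n-1 = 4:
  s[A,A] = ((1)·(1) + (0)·(0) + (0)·(0) + (-1)·(-1) + (0)·(0)) / 4 = 2/4 = 0.5
  s[A,B] = ((1)·(1.4) + (0)·(-1.6) + (0)·(-1.6) + (-1)·(0.4) + (0)·(1.4)) / 4 = 1/4 = 0.25
  s[B,B] = ((1.4)·(1.4) + (-1.6)·(-1.6) + (-1.6)·(-1.6) + (0.4)·(0.4) + (1.4)·(1.4)) / 4 = 9.2/4 = 2.3
  Sample standard deviations s_i = √(s[i,i]):
  s(A) = √(0.5) = 0.7071
  s(B) = √(2.3) = 1.5166

Step 3 — r_{ij} = s_{ij} / (s_i · s_j):
  r[A,A] = 1 (diagonal).
  r[A,B] = 0.25 / (0.7071 · 1.5166) = 0.25 / 1.0724 = 0.2331
  r[B,B] = 1 (diagonal).

R is symmetric with unit diagonal. Assembling:

R = [[1, 0.2331],
 [0.2331, 1]]


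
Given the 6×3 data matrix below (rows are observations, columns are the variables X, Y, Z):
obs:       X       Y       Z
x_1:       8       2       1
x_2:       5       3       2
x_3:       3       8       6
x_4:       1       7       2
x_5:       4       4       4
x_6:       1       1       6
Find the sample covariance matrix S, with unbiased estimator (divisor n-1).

Step 1 — column means:
  mean(X) = (8 + 5 + 3 + 1 + 4 + 1) / 6 = 22/6 = 3.6667
  mean(Y) = (2 + 3 + 8 + 7 + 4 + 1) / 6 = 25/6 = 4.1667
  mean(Z) = (1 + 2 + 6 + 2 + 4 + 6) / 6 = 21/6 = 3.5

Step 2 — sample covariance S[i,j] = (1/(n-1)) · Σ_k (x_{k,i} - mean_i) · (x_{k,j} - mean_j), with n-1 = 5.
  S[X,X] = ((4.3333)·(4.3333) + (1.3333)·(1.3333) + (-0.6667)·(-0.6667) + (-2.6667)·(-2.6667) + (0.3333)·(0.3333) + (-2.6667)·(-2.6667)) / 5 = 35.3333/5 = 7.0667
  S[X,Y] = ((4.3333)·(-2.1667) + (1.3333)·(-1.1667) + (-0.6667)·(3.8333) + (-2.6667)·(2.8333) + (0.3333)·(-0.1667) + (-2.6667)·(-3.1667)) / 5 = -12.6667/5 = -2.5333
  S[X,Z] = ((4.3333)·(-2.5) + (1.3333)·(-1.5) + (-0.6667)·(2.5) + (-2.6667)·(-1.5) + (0.3333)·(0.5) + (-2.6667)·(2.5)) / 5 = -17/5 = -3.4
  S[Y,Y] = ((-2.1667)·(-2.1667) + (-1.1667)·(-1.1667) + (3.8333)·(3.8333) + (2.8333)·(2.8333) + (-0.1667)·(-0.1667) + (-3.1667)·(-3.1667)) / 5 = 38.8333/5 = 7.7667
  S[Y,Z] = ((-2.1667)·(-2.5) + (-1.1667)·(-1.5) + (3.8333)·(2.5) + (2.8333)·(-1.5) + (-0.1667)·(0.5) + (-3.1667)·(2.5)) / 5 = 4.5/5 = 0.9
  S[Z,Z] = ((-2.5)·(-2.5) + (-1.5)·(-1.5) + (2.5)·(2.5) + (-1.5)·(-1.5) + (0.5)·(0.5) + (2.5)·(2.5)) / 5 = 23.5/5 = 4.7

S is symmetric (S[j,i] = S[i,j]). Assembling:

S = [[7.0667, -2.5333, -3.4],
 [-2.5333, 7.7667, 0.9],
 [-3.4, 0.9, 4.7]]


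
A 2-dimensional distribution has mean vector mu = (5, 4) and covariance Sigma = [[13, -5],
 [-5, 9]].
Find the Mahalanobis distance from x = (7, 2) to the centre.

Step 1 — centre the observation: (x - mu) = (2, -2).

Step 2 — invert Sigma. det(Sigma) = 13·9 - (-5)² = 92.
  Sigma^{-1} = (1/det) · [[d, -b], [-b, a]] = [[0.0978, 0.0543],
 [0.0543, 0.1413]].

Step 3 — form the quadratic (x - mu)^T · Sigma^{-1} · (x - mu):
  Sigma^{-1} · (x - mu) = (0.087, -0.1739).
  (x - mu)^T · [Sigma^{-1} · (x - mu)] = (2)·(0.087) + (-2)·(-0.1739) = 0.5217.

Step 4 — take square root: d = √(0.5217) ≈ 0.7223.

d(x, mu) = √(0.5217) ≈ 0.7223


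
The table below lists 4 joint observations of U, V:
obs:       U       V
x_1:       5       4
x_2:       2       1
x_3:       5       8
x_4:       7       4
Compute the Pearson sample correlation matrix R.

Step 1 — column means:
  mean(U) = (5 + 2 + 5 + 7) / 4 = 19/4 = 4.75
  mean(V) = (4 + 1 + 8 + 4) / 4 = 17/4 = 4.25

Step 2 — sample variances and covariances s[i,j] = (1/(n-1)) · Σ_k (x_{k,i} - mean_i) · (x_{k,j} - mean_j), with n-1 = 3:
  s[U,U] = ((0.25)·(0.25) + (-2.75)·(-2.75) + (0.25)·(0.25) + (2.25)·(2.25)) / 3 = 12.75/3 = 4.25
  s[U,V] = ((0.25)·(-0.25) + (-2.75)·(-3.25) + (0.25)·(3.75) + (2.25)·(-0.25)) / 3 = 9.25/3 = 3.0833
  s[V,V] = ((-0.25)·(-0.25) + (-3.25)·(-3.25) + (3.75)·(3.75) + (-0.25)·(-0.25)) / 3 = 24.75/3 = 8.25
  Sample standard deviations s_i = √(s[i,i]):
  s(U) = √(4.25) = 2.0616
  s(V) = √(8.25) = 2.8723

Step 3 — r_{ij} = s_{ij} / (s_i · s_j):
  r[U,U] = 1 (diagonal).
  r[U,V] = 3.0833 / (2.0616 · 2.8723) = 3.0833 / 5.9214 = 0.5207
  r[V,V] = 1 (diagonal).

R is symmetric with unit diagonal. Assembling:

R = [[1, 0.5207],
 [0.5207, 1]]


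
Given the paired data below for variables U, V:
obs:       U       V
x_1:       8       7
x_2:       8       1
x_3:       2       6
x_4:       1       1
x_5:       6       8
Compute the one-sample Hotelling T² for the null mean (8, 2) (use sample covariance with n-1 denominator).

Step 1 — sample mean vector:
  mean(U) = (8 + 8 + 2 + 1 + 6) / 5 = 25/5 = 5
  mean(V) = (7 + 1 + 6 + 1 + 8) / 5 = 23/5 = 4.6
  x̄ = (5, 4.6),  deviation x̄ - mu_0 = (5, 4.6) - (8, 2) = (-3, 2.6).

Step 2 — sample covariance matrix, S[i,j] = (1/(n-1)) · Σ_k (x_{k,i} - mean_i) · (x_{k,j} - mean_j), divisor n-1 = 4:
  S[U,U] = ((3)·(3) + (3)·(3) + (-3)·(-3) + (-4)·(-4) + (1)·(1)) / 4 = 44/4 = 11
  S[U,V] = ((3)·(2.4) + (3)·(-3.6) + (-3)·(1.4) + (-4)·(-3.6) + (1)·(3.4)) / 4 = 10/4 = 2.5
  S[V,V] = ((2.4)·(2.4) + (-3.6)·(-3.6) + (1.4)·(1.4) + (-3.6)·(-3.6) + (3.4)·(3.4)) / 4 = 45.2/4 = 11.3
  S = [[11, 2.5],
 [2.5, 11.3]].

Step 3 — invert S. det(S) = 11·11.3 - (2.5)² = 118.05.
  S^{-1} = (1/det) · [[d, -b], [-b, a]] = [[0.0957, -0.0212],
 [-0.0212, 0.0932]].

Step 4 — quadratic form (x̄ - mu_0)^T · S^{-1} · (x̄ - mu_0):
  S^{-1} · (x̄ - mu_0) = (-0.3422, 0.3058),
  (x̄ - mu_0)^T · [...] = (-3)·(-0.3422) + (2.6)·(0.3058) = 1.8218.

Step 5 — scale by n: T² = 5 · 1.8218 = 9.1089.

T² ≈ 9.1089


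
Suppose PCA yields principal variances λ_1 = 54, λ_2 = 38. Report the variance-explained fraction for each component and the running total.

Step 1 — total variance = trace(Sigma) = Σ λ_i = 54 + 38 = 92.

Step 2 — fraction explained by component i = λ_i / Σ λ:
  PC1: 54/92 = 0.587
  PC2: 38/92 = 0.413

Step 3 — cumulative fraction after k components = (λ_1 + ... + λ_k) / Σ λ:
  k = 1: 54/92 = 0.587
  k = 2: (54 + 38)/92 = 92/92 = 1

Summary (fraction, with percent):

explained: PC1 0.587 (58.7%), PC2 0.413 (41.3%);  cumulative: 0.587, 1


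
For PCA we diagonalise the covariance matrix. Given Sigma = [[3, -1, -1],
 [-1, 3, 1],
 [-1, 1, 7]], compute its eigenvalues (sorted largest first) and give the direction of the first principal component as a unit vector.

Step 1 — characteristic polynomial p(λ) = det(λI - Sigma) = λ³ - tr·λ² + c_1·λ - det, where tr = trace, c_1 = sum of the principal 2×2 minors, det = det(Sigma):
  tr = 3 + 3 + 7 = 13,
  c_1 = (3·3 - (-1)²) + (3·7 - (-1)²) + (3·7 - (1)²) = 8 + 20 + 20 = 48,
  det = 3·(3·7 - (1)²) - (-1)·((-1)·7 - (1)·(-1)) + (-1)·((-1)·(1) - 3·(-1)) = 3·(20) - (-1)·(-6) + (-1)·(2) = 52.
  So p(λ) = λ³ - 13λ² + 48λ - 52.
Step 2 — look for an integer root (rational root theorem: any rational root is an integer divisor of 52). Testing λ = 2:
  p(2) = 8 - 52 + 96 - 52 = 0  ✓
  Dividing out (λ - 2): p(λ) = (λ - 2)(λ² - 11λ + 26).
Step 3 — remaining eigenvalues from the quadratic λ² - 11λ + 26 = 0:
  Δ = 11² - 4·26 = 121 - 104 = 17,  λ = (11 ± √17)/2 = (11 ± 4.1231)/2 ≈ 7.5616 or 3.4384.
  Sorted: λ_1 = 7.5616,  λ_2 = 3.4384,  λ_3 = 2  (check: sum = 13 = tr ✓).

Step 4 — unit eigenvector for λ_1 ≈ 7.5616: v spans the null space of (Sigma - λ_1 I), whose rows are
  r_1 = (-4.5616, -1, -1),  r_2 = (-1, -4.5616, 1),  r_3 = (-1, 1, -0.5616).
  v is orthogonal to every row, so take v ∝ r_1 × r_2 = ((-1)·(1) - (-1)·(-4.5616), (-1)·(-1) - (-4.5616)·(1), (-4.5616)·(-4.5616) - (-1)·(-1)) ≈ (-5.5616, 5.5616, 19.8078).
  Rescale (multiply by -1 so the first nonzero entry is positive): u = (5.5616, -5.5616, -19.8078).
  ||u|| = √((5.5616)² + (-5.5616)² + (-19.8078)²) = √(454.2093) ≈ 21.3122,  v_1 = u/||u|| ≈ (0.261, -0.261, -0.9294) (||v_1|| = 1).

λ_1 = 7.5616,  λ_2 = 3.4384,  λ_3 = 2;  v_1 ≈ (0.261, -0.261, -0.9294)


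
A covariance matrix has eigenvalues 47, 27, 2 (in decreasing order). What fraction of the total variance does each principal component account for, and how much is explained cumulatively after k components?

Step 1 — total variance = trace(Sigma) = Σ λ_i = 47 + 27 + 2 = 76.

Step 2 — fraction explained by component i = λ_i / Σ λ:
  PC1: 47/76 = 0.6184
  PC2: 27/76 = 0.3553
  PC3: 2/76 = 0.0263

Step 3 — cumulative fraction after k components = (λ_1 + ... + λ_k) / Σ λ:
  k = 1: 47/76 = 0.6184
  k = 2: (47 + 27)/76 = 74/76 = 0.9737
  k = 3: (47 + 27 + 2)/76 = 76/76 = 1

Summary (fraction, with percent):

explained: PC1 0.6184 (61.84%), PC2 0.3553 (35.53%), PC3 0.0263 (2.63%);  cumulative: 0.6184, 0.9737, 1


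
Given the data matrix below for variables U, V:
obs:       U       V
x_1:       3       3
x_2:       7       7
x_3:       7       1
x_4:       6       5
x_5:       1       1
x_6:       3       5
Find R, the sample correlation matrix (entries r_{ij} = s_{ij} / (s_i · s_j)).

Step 1 — column means:
  mean(U) = (3 + 7 + 7 + 6 + 1 + 3) / 6 = 27/6 = 4.5
  mean(V) = (3 + 7 + 1 + 5 + 1 + 5) / 6 = 22/6 = 3.6667

Step 2 — sample variances and covariances s[i,j] = (1/(n-1)) · Σ_k (x_{k,i} - mean_i) · (x_{k,j} - mean_j), with n-1 = 5:
  s[U,U] = ((-1.5)·(-1.5) + (2.5)·(2.5) + (2.5)·(2.5) + (1.5)·(1.5) + (-3.5)·(-3.5) + (-1.5)·(-1.5)) / 5 = 31.5/5 = 6.3
  s[U,V] = ((-1.5)·(-0.6667) + (2.5)·(3.3333) + (2.5)·(-2.6667) + (1.5)·(1.3333) + (-3.5)·(-2.6667) + (-1.5)·(1.3333)) / 5 = 12/5 = 2.4
  s[V,V] = ((-0.6667)·(-0.6667) + (3.3333)·(3.3333) + (-2.6667)·(-2.6667) + (1.3333)·(1.3333) + (-2.6667)·(-2.6667) + (1.3333)·(1.3333)) / 5 = 29.3333/5 = 5.8667
  Sample standard deviations s_i = √(s[i,i]):
  s(U) = √(6.3) = 2.51
  s(V) = √(5.8667) = 2.4221

Step 3 — r_{ij} = s_{ij} / (s_i · s_j):
  r[U,U] = 1 (diagonal).
  r[U,V] = 2.4 / (2.51 · 2.4221) = 2.4 / 6.0795 = 0.3948
  r[V,V] = 1 (diagonal).

R is symmetric with unit diagonal. Assembling:

R = [[1, 0.3948],
 [0.3948, 1]]


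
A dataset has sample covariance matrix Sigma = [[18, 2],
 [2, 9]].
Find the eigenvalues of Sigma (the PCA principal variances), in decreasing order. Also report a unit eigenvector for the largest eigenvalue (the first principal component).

Step 1 — characteristic polynomial of 2×2 Sigma:
  det(Sigma - λI) = λ² - trace · λ + det = 0.
  trace = 18 + 9 = 27, det = 18·9 - (2)² = 158.
Step 2 — discriminant:
  Δ = trace² - 4·det = 729 - 632 = 97.
Step 3 — eigenvalues:
  λ = (trace ± √Δ)/2 = (27 ± 9.8489)/2,
  λ_1 = 18.4244,  λ_2 = 8.5756.

Step 4 — unit eigenvector for λ_1: solve (Sigma - λ_1 I)v = 0. First row:
  (18 - 18.4244)·v_x + (2)·v_y = 0, i.e. (-0.4244)·v_x + (2)·v_y = 0,
  so v ∝ (b, λ_1 - a) = (2, 0.4244) = u.
  ||u|| = √((2)² + (0.4244)²) = √(4.1801) ≈ 2.0445,
  v_1 = u/||u|| ≈ (0.9782, 0.2076) (||v_1|| = 1).

λ_1 = 18.4244,  λ_2 = 8.5756;  v_1 ≈ (0.9782, 0.2076)


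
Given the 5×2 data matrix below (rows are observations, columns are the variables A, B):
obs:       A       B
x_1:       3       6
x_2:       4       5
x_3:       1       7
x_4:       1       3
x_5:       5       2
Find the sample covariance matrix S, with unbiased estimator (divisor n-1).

Step 1 — column means:
  mean(A) = (3 + 4 + 1 + 1 + 5) / 5 = 14/5 = 2.8
  mean(B) = (6 + 5 + 7 + 3 + 2) / 5 = 23/5 = 4.6

Step 2 — sample covariance S[i,j] = (1/(n-1)) · Σ_k (x_{k,i} - mean_i) · (x_{k,j} - mean_j), with n-1 = 4.
  S[A,A] = ((0.2)·(0.2) + (1.2)·(1.2) + (-1.8)·(-1.8) + (-1.8)·(-1.8) + (2.2)·(2.2)) / 4 = 12.8/4 = 3.2
  S[A,B] = ((0.2)·(1.4) + (1.2)·(0.4) + (-1.8)·(2.4) + (-1.8)·(-1.6) + (2.2)·(-2.6)) / 4 = -6.4/4 = -1.6
  S[B,B] = ((1.4)·(1.4) + (0.4)·(0.4) + (2.4)·(2.4) + (-1.6)·(-1.6) + (-2.6)·(-2.6)) / 4 = 17.2/4 = 4.3

S is symmetric (S[j,i] = S[i,j]). Assembling:

S = [[3.2, -1.6],
 [-1.6, 4.3]]


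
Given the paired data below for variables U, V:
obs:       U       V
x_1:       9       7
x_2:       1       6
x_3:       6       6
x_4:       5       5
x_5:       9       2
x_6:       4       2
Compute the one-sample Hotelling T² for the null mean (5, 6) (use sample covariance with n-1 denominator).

Step 1 — sample mean vector:
  mean(U) = (9 + 1 + 6 + 5 + 9 + 4) / 6 = 34/6 = 5.6667
  mean(V) = (7 + 6 + 6 + 5 + 2 + 2) / 6 = 28/6 = 4.6667
  x̄ = (5.6667, 4.6667),  deviation x̄ - mu_0 = (5.6667, 4.6667) - (5, 6) = (0.6667, -1.3333).

Step 2 — sample covariance matrix, S[i,j] = (1/(n-1)) · Σ_k (x_{k,i} - mean_i) · (x_{k,j} - mean_j), divisor n-1 = 5:
  S[U,U] = ((3.3333)·(3.3333) + (-4.6667)·(-4.6667) + (0.3333)·(0.3333) + (-0.6667)·(-0.6667) + (3.3333)·(3.3333) + (-1.6667)·(-1.6667)) / 5 = 47.3333/5 = 9.4667
  S[U,V] = ((3.3333)·(2.3333) + (-4.6667)·(1.3333) + (0.3333)·(1.3333) + (-0.6667)·(0.3333) + (3.3333)·(-2.6667) + (-1.6667)·(-2.6667)) / 5 = -2.6667/5 = -0.5333
  S[V,V] = ((2.3333)·(2.3333) + (1.3333)·(1.3333) + (1.3333)·(1.3333) + (0.3333)·(0.3333) + (-2.6667)·(-2.6667) + (-2.6667)·(-2.6667)) / 5 = 23.3333/5 = 4.6667
  S = [[9.4667, -0.5333],
 [-0.5333, 4.6667]].

Step 3 — invert S. det(S) = 9.4667·4.6667 - (-0.5333)² = 43.8933.
  S^{-1} = (1/det) · [[d, -b], [-b, a]] = [[0.1063, 0.0122],
 [0.0122, 0.2157]].

Step 4 — quadratic form (x̄ - mu_0)^T · S^{-1} · (x̄ - mu_0):
  S^{-1} · (x̄ - mu_0) = (0.0547, -0.2795),
  (x̄ - mu_0)^T · [...] = (0.6667)·(0.0547) + (-1.3333)·(-0.2795) = 0.4091.

Step 5 — scale by n: T² = 6 · 0.4091 = 2.4544.

T² ≈ 2.4544


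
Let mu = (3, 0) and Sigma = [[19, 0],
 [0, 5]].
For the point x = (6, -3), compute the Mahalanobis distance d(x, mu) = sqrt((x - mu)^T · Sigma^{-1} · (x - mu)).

Step 1 — centre the observation: (x - mu) = (3, -3).

Step 2 — invert Sigma. det(Sigma) = 19·5 - (0)² = 95.
  Sigma^{-1} = (1/det) · [[d, -b], [-b, a]] = [[0.0526, 0],
 [0, 0.2]].

Step 3 — form the quadratic (x - mu)^T · Sigma^{-1} · (x - mu):
  Sigma^{-1} · (x - mu) = (0.1579, -0.6).
  (x - mu)^T · [Sigma^{-1} · (x - mu)] = (3)·(0.1579) + (-3)·(-0.6) = 2.2737.

Step 4 — take square root: d = √(2.2737) ≈ 1.5079.

d(x, mu) = √(2.2737) ≈ 1.5079


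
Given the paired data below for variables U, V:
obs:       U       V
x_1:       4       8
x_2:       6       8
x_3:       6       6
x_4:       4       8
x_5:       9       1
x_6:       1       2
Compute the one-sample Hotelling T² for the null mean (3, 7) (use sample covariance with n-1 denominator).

Step 1 — sample mean vector:
  mean(U) = (4 + 6 + 6 + 4 + 9 + 1) / 6 = 30/6 = 5
  mean(V) = (8 + 8 + 6 + 8 + 1 + 2) / 6 = 33/6 = 5.5
  x̄ = (5, 5.5),  deviation x̄ - mu_0 = (5, 5.5) - (3, 7) = (2, -1.5).

Step 2 — sample covariance matrix, S[i,j] = (1/(n-1)) · Σ_k (x_{k,i} - mean_i) · (x_{k,j} - mean_j), divisor n-1 = 5:
  S[U,U] = ((-1)·(-1) + (1)·(1) + (1)·(1) + (-1)·(-1) + (4)·(4) + (-4)·(-4)) / 5 = 36/5 = 7.2
  S[U,V] = ((-1)·(2.5) + (1)·(2.5) + (1)·(0.5) + (-1)·(2.5) + (4)·(-4.5) + (-4)·(-3.5)) / 5 = -6/5 = -1.2
  S[V,V] = ((2.5)·(2.5) + (2.5)·(2.5) + (0.5)·(0.5) + (2.5)·(2.5) + (-4.5)·(-4.5) + (-3.5)·(-3.5)) / 5 = 51.5/5 = 10.3
  S = [[7.2, -1.2],
 [-1.2, 10.3]].

Step 3 — invert S. det(S) = 7.2·10.3 - (-1.2)² = 72.72.
  S^{-1} = (1/det) · [[d, -b], [-b, a]] = [[0.1416, 0.0165],
 [0.0165, 0.099]].

Step 4 — quadratic form (x̄ - mu_0)^T · S^{-1} · (x̄ - mu_0):
  S^{-1} · (x̄ - mu_0) = (0.2585, -0.1155),
  (x̄ - mu_0)^T · [...] = (2)·(0.2585) + (-1.5)·(-0.1155) = 0.6903.

Step 5 — scale by n: T² = 6 · 0.6903 = 4.1419.

T² ≈ 4.1419


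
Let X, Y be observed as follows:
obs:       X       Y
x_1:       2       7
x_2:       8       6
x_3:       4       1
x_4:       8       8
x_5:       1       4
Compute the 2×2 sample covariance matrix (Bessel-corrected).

Step 1 — column means:
  mean(X) = (2 + 8 + 4 + 8 + 1) / 5 = 23/5 = 4.6
  mean(Y) = (7 + 6 + 1 + 8 + 4) / 5 = 26/5 = 5.2

Step 2 — sample covariance S[i,j] = (1/(n-1)) · Σ_k (x_{k,i} - mean_i) · (x_{k,j} - mean_j), with n-1 = 4.
  S[X,X] = ((-2.6)·(-2.6) + (3.4)·(3.4) + (-0.6)·(-0.6) + (3.4)·(3.4) + (-3.6)·(-3.6)) / 4 = 43.2/4 = 10.8
  S[X,Y] = ((-2.6)·(1.8) + (3.4)·(0.8) + (-0.6)·(-4.2) + (3.4)·(2.8) + (-3.6)·(-1.2)) / 4 = 14.4/4 = 3.6
  S[Y,Y] = ((1.8)·(1.8) + (0.8)·(0.8) + (-4.2)·(-4.2) + (2.8)·(2.8) + (-1.2)·(-1.2)) / 4 = 30.8/4 = 7.7

S is symmetric (S[j,i] = S[i,j]). Assembling:

S = [[10.8, 3.6],
 [3.6, 7.7]]


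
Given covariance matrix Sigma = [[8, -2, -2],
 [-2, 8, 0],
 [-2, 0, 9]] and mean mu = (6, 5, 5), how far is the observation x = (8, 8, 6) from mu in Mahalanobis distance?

Step 1 — centre the observation: (x - mu) = (2, 3, 1).

Step 2 — invert Sigma (cofactor / det for 3×3, or solve directly):
  Sigma^{-1} = [[0.1417, 0.0354, 0.0315],
 [0.0354, 0.1339, 0.0079],
 [0.0315, 0.0079, 0.1181]].

Step 3 — form the quadratic (x - mu)^T · Sigma^{-1} · (x - mu):
  Sigma^{-1} · (x - mu) = (0.4213, 0.4803, 0.2047).
  (x - mu)^T · [Sigma^{-1} · (x - mu)] = (2)·(0.4213) + (3)·(0.4803) + (1)·(0.2047) = 2.4882.

Step 4 — take square root: d = √(2.4882) ≈ 1.5774.

d(x, mu) = √(2.4882) ≈ 1.5774


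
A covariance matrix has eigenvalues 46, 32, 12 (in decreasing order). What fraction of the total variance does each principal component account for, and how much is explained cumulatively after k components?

Step 1 — total variance = trace(Sigma) = Σ λ_i = 46 + 32 + 12 = 90.

Step 2 — fraction explained by component i = λ_i / Σ λ:
  PC1: 46/90 = 0.5111
  PC2: 32/90 = 0.3556
  PC3: 12/90 = 0.1333

Step 3 — cumulative fraction after k components = (λ_1 + ... + λ_k) / Σ λ:
  k = 1: 46/90 = 0.5111
  k = 2: (46 + 32)/90 = 78/90 = 0.8667
  k = 3: (46 + 32 + 12)/90 = 90/90 = 1

Summary (fraction, with percent):

explained: PC1 0.5111 (51.11%), PC2 0.3556 (35.56%), PC3 0.1333 (13.33%);  cumulative: 0.5111, 0.8667, 1


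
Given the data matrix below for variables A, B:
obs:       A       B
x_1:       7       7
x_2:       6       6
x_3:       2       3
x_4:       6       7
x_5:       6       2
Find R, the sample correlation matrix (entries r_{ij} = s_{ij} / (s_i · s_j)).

Step 1 — column means:
  mean(A) = (7 + 6 + 2 + 6 + 6) / 5 = 27/5 = 5.4
  mean(B) = (7 + 6 + 3 + 7 + 2) / 5 = 25/5 = 5

Step 2 — sample variances and covariances s[i,j] = (1/(n-1)) · Σ_k (x_{k,i} - mean_i) · (x_{k,j} - mean_j), with n-1 = 4:
  s[A,A] = ((1.6)·(1.6) + (0.6)·(0.6) + (-3.4)·(-3.4) + (0.6)·(0.6) + (0.6)·(0.6)) / 4 = 15.2/4 = 3.8
  s[A,B] = ((1.6)·(2) + (0.6)·(1) + (-3.4)·(-2) + (0.6)·(2) + (0.6)·(-3)) / 4 = 10/4 = 2.5
  s[B,B] = ((2)·(2) + (1)·(1) + (-2)·(-2) + (2)·(2) + (-3)·(-3)) / 4 = 22/4 = 5.5
  Sample standard deviations s_i = √(s[i,i]):
  s(A) = √(3.8) = 1.9494
  s(B) = √(5.5) = 2.3452

Step 3 — r_{ij} = s_{ij} / (s_i · s_j):
  r[A,A] = 1 (diagonal).
  r[A,B] = 2.5 / (1.9494 · 2.3452) = 2.5 / 4.5717 = 0.5468
  r[B,B] = 1 (diagonal).

R is symmetric with unit diagonal. Assembling:

R = [[1, 0.5468],
 [0.5468, 1]]
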